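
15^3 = 3375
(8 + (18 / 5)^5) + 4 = 1927068/3125 = 616.66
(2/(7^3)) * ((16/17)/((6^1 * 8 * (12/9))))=1/11662 = 0.00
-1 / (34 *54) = -1/1836 = 0.00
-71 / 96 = -0.74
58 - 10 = 48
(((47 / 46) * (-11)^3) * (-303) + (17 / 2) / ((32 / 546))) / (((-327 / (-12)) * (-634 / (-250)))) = 347916375/58328 = 5964.83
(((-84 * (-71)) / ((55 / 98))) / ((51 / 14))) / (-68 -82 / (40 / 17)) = -10910144/384659 = -28.36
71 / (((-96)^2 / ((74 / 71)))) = 37/4608 = 0.01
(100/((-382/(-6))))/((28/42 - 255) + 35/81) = -0.01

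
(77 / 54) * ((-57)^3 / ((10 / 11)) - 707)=-157402861/540 = -291486.78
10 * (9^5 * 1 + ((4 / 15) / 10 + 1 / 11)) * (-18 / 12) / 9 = -48715522/495 = -98415.20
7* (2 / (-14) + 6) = 41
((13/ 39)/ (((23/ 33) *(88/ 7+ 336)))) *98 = 3773/28060 = 0.13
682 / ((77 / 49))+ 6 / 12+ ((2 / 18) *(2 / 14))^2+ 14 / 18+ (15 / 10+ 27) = 463.78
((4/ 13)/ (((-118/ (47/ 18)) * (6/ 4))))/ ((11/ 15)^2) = -2350/278421 = -0.01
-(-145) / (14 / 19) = 196.79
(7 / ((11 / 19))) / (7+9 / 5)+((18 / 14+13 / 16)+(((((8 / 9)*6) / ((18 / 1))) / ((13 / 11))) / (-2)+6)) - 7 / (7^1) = 39703777/4756752 = 8.35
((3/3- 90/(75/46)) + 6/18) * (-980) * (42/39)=56850.05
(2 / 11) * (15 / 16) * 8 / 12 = 0.11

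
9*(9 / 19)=81/19 = 4.26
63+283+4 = 350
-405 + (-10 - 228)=-643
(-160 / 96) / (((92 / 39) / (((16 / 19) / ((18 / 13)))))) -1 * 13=-13.43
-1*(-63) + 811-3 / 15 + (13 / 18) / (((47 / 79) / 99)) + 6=999.98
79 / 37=2.14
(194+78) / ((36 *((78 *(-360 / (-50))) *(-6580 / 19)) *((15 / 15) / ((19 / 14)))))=-6137/116402832 = 0.00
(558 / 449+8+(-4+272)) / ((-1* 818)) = -62241/183641 = -0.34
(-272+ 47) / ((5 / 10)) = -450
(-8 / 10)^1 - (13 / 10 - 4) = 19/10 = 1.90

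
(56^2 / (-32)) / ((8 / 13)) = -637/4 = -159.25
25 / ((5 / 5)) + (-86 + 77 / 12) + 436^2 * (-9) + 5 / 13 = -1710918.20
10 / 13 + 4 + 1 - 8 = -29/13 = -2.23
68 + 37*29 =1141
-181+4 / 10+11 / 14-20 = -13987/70 = -199.81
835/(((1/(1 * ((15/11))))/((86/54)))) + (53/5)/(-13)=11663878/6435 = 1812.57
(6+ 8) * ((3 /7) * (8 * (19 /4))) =228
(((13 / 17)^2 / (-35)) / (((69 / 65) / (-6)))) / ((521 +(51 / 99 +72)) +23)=11154/72817885 = 0.00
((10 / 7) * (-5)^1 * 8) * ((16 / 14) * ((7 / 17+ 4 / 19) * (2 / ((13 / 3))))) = -3859200/205751 = -18.76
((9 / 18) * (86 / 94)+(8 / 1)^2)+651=715.46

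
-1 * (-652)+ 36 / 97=63280/97 = 652.37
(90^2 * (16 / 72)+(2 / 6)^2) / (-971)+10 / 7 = -26017/61173 = -0.43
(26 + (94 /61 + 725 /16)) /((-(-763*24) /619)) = 44013995/17872512 = 2.46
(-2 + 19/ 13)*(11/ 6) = -77/78 = -0.99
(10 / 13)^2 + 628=628.59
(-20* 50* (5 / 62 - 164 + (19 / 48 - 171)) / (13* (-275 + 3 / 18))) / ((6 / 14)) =-435549625/1993641 = -218.47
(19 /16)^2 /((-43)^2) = 361/473344 = 0.00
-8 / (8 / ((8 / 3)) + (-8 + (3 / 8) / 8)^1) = 512/317 = 1.62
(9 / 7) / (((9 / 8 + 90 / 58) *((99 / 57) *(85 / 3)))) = 4408/451605 = 0.01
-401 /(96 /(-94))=18847/48 = 392.65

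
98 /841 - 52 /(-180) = 15343/37845 = 0.41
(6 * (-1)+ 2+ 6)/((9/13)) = 26/9 = 2.89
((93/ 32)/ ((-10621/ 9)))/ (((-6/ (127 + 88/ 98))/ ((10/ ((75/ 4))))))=582831/20817160 = 0.03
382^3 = 55742968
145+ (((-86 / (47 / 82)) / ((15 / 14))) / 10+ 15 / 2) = 138.50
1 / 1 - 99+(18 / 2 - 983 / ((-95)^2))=-804208/9025 = -89.11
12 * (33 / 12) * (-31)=-1023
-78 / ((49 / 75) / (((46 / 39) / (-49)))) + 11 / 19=157511/45619 = 3.45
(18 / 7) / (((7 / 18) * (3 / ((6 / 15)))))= 216/245 = 0.88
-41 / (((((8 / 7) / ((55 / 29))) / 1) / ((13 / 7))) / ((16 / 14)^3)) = -1876160/9947 = -188.62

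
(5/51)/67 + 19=64928/3417 = 19.00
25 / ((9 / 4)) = 100/9 = 11.11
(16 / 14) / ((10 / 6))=24/35 = 0.69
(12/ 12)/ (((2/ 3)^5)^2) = 59049/1024 = 57.67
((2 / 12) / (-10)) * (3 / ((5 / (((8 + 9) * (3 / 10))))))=-51/1000 = -0.05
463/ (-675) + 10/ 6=662/675 = 0.98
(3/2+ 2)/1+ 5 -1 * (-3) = 23/2 = 11.50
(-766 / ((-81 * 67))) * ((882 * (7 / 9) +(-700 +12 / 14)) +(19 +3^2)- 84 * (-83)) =37463528/37989 = 986.17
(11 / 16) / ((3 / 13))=143/48 = 2.98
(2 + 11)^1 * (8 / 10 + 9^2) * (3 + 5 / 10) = 37219/10 = 3721.90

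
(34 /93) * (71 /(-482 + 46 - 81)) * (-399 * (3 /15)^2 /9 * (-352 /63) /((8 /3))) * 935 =-34307768/196695 = -174.42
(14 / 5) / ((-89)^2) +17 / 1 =673299/39605 = 17.00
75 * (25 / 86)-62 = -3457/86 = -40.20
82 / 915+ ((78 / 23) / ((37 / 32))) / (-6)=-310858/778665 = -0.40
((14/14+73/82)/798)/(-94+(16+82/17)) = -2635/81402384 = 0.00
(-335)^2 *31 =3478975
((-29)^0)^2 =1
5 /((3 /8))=40/3 = 13.33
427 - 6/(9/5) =1271/3 = 423.67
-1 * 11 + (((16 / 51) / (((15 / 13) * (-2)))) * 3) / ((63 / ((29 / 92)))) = -4065199/369495 = -11.00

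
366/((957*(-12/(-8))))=244/957 = 0.25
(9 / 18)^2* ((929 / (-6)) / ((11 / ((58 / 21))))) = -26941/2772 = -9.72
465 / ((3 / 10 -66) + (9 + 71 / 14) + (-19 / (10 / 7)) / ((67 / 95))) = -2180850/330583 = -6.60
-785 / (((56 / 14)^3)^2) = -785/4096 = -0.19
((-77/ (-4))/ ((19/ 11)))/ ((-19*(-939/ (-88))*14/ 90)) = -39930/112993 = -0.35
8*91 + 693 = 1421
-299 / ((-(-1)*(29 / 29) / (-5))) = 1495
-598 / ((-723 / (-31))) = -18538/723 = -25.64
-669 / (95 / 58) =-38802/95 = -408.44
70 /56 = 5/4 = 1.25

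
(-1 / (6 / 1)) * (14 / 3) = -7/9 = -0.78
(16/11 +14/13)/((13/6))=2172/1859 = 1.17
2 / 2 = 1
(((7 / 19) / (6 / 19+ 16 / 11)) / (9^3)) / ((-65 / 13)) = -77/1348650 = 0.00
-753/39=-251/13 = -19.31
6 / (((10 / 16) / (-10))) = -96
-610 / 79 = -7.72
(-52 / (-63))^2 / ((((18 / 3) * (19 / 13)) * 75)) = 17576/16967475 = 0.00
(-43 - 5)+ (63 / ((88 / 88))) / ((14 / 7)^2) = -129/4 = -32.25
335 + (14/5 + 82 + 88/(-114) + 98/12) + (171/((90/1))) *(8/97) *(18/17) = 133896367/313310 = 427.36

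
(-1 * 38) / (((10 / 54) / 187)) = -191862/5 = -38372.40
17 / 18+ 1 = 1.94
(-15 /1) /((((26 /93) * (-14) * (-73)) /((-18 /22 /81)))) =155/292292 = 0.00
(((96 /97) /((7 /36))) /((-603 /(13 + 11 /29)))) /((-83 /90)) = 138240/1128883 = 0.12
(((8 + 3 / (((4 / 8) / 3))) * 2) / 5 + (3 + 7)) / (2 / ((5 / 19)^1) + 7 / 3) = 306/149 = 2.05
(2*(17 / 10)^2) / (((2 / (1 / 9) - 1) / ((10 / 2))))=17/10 = 1.70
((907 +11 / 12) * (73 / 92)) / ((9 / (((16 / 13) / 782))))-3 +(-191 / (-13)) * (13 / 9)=115833791/6313086 = 18.35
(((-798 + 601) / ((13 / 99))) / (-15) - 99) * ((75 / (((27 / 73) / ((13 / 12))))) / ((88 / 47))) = 17155/144 = 119.13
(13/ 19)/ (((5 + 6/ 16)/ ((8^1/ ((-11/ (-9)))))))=7488/8987 = 0.83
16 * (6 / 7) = 96/7 = 13.71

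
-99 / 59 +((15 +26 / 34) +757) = 773400/1003 = 771.09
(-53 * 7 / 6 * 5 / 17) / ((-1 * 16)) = 1855/1632 = 1.14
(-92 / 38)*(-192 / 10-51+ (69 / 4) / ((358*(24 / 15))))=92444613/544160 = 169.88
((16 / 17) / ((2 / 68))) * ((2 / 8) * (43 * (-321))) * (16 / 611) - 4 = -1769228/611 = -2895.63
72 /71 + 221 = 15763/71 = 222.01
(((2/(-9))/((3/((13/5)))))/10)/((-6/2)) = 13/2025 = 0.01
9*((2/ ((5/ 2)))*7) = 252/5 = 50.40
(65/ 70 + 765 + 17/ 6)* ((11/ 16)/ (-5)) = -105.70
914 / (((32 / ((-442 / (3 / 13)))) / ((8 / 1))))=-1312961/3 = -437653.67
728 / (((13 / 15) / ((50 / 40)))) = 1050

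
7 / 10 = 0.70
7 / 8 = 0.88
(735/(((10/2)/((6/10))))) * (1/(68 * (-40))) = -441/13600 = -0.03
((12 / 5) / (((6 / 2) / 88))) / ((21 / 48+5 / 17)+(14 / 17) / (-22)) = 1053184/10385 = 101.41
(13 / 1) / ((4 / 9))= 117/4 = 29.25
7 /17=0.41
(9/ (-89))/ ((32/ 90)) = -405/1424 = -0.28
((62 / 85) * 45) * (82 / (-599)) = -45756/10183 = -4.49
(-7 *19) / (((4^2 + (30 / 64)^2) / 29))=-3949568/16609 = -237.80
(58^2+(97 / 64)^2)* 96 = 41365059/128 = 323164.52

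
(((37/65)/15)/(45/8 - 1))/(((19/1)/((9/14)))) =12/43225 = 0.00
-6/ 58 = -0.10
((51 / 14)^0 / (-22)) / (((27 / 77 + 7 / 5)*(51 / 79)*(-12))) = 2765/824976 = 0.00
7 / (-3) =-7/3 = -2.33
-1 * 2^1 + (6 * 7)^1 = 40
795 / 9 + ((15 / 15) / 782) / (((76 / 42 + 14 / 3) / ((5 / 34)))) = 958231835/10847904 = 88.33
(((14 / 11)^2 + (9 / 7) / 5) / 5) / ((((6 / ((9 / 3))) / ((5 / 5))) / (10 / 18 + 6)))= 468991/381150 = 1.23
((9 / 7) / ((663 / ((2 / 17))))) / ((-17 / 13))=-6/34391 = 0.00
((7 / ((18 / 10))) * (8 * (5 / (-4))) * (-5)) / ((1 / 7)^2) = 85750/9 = 9527.78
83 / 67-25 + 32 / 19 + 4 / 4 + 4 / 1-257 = -348900/1273 = -274.08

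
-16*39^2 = -24336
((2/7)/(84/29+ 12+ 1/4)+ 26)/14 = 1.86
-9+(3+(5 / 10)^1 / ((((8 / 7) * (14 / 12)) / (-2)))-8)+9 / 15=-283/20 = -14.15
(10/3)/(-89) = -10/267 = -0.04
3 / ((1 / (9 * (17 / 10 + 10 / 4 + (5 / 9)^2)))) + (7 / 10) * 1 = 3673/30 = 122.43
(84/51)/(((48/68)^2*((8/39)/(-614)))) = -9894.35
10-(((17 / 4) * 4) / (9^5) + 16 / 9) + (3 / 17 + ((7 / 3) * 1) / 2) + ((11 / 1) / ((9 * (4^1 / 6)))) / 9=9806219/1003833 = 9.77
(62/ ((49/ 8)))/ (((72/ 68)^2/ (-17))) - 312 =-465.49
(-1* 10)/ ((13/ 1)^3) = -10/2197 = 0.00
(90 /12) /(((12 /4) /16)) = 40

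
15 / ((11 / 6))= 90/11 = 8.18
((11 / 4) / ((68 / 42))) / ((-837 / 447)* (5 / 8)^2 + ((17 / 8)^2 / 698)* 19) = -192195696/68856647 = -2.79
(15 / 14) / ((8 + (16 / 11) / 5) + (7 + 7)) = 825/17164 = 0.05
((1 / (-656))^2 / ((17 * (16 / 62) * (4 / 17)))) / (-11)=-31/151478272 = 0.00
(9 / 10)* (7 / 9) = 7/10 = 0.70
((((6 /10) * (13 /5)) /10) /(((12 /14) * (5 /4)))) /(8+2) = 91/6250 = 0.01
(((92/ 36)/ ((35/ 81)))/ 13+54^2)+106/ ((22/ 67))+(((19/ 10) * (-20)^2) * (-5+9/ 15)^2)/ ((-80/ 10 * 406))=469506784/145145 = 3234.74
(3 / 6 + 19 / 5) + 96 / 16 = 103/10 = 10.30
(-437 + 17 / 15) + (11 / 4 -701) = -68047/60 = -1134.12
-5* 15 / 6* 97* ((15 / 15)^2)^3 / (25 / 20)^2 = -776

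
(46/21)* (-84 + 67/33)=-124430/693 = -179.55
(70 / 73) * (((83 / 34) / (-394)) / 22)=-2905/10756988 = 0.00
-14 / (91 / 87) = -174/13 = -13.38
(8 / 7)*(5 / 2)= 20/7 = 2.86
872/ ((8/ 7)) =763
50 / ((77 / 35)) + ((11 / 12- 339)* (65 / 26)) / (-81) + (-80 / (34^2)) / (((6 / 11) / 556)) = -231008465/6179976 = -37.38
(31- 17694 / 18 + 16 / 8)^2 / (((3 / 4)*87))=3610000/261 = 13831.42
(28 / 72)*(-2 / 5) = -7/45 = -0.16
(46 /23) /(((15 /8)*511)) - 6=-45974/7665 = -6.00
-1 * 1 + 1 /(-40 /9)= -49/40 = -1.22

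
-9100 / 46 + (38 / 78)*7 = -174391/897 = -194.42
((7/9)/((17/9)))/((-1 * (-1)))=7/17 = 0.41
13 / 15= 0.87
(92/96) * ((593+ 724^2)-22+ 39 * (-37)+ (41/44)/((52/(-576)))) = 430278227/858 = 501489.78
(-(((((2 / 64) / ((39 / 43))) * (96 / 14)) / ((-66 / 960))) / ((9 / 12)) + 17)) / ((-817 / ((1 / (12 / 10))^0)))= 37291/2453451 = 0.02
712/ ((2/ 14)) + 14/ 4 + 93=10161/2 = 5080.50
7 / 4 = 1.75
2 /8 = 1/4 = 0.25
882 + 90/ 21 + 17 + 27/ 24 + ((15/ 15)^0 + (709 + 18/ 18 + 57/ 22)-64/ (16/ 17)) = 954801/616 = 1550.00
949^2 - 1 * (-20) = 900621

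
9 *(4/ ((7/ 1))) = 36/7 = 5.14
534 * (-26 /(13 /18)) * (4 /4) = -19224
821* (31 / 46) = 25451/46 = 553.28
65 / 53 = 1.23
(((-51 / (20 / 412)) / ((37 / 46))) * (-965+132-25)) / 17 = 12195612/185 = 65922.23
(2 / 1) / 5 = 2/5 = 0.40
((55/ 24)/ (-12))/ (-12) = 55/3456 = 0.02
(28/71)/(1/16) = 6.31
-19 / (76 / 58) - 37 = -103/2 = -51.50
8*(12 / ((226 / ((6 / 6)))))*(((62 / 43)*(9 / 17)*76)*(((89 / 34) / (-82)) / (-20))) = 11322936/287871455 = 0.04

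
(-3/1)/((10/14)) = -4.20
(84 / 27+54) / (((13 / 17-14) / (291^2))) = -82215842/225 = -365403.74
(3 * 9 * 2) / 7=54/7 = 7.71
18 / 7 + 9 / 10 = 3.47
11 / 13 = 0.85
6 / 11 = 0.55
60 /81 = 20/27 = 0.74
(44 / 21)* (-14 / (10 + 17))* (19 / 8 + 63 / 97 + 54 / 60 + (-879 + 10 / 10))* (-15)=-12435181/873 = -14244.19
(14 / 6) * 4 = 28/3 = 9.33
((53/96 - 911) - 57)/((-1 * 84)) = 92875/8064 = 11.52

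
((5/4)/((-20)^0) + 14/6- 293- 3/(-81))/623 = -31253/67284 = -0.46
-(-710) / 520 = 71/52 = 1.37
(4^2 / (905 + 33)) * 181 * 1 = 1448/469 = 3.09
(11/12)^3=1331/1728 = 0.77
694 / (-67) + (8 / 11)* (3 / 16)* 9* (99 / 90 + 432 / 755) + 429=187271101/445148 = 420.69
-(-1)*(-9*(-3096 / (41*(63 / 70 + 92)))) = 278640/38089 = 7.32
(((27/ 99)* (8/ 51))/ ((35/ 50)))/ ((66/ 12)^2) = 320/158389 = 0.00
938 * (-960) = -900480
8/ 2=4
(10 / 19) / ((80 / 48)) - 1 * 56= -1058/19 = -55.68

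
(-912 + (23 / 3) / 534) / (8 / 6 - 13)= 1461001/18690 = 78.17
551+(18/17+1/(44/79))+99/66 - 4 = 412413/748 = 551.35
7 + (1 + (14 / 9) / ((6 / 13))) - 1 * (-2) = 361/27 = 13.37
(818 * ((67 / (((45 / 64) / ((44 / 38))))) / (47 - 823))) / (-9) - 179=-123962429/746415 = -166.08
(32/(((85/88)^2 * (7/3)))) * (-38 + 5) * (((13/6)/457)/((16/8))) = -26577408/23112775 = -1.15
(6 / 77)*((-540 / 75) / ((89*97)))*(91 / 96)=-117/1899260 = 0.00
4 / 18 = 2/9 = 0.22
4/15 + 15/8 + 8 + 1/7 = 8639/840 = 10.28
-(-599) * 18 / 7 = 10782/7 = 1540.29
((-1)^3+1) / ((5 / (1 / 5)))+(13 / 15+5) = 88/15 = 5.87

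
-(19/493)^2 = -361/243049 = 0.00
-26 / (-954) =13/477 = 0.03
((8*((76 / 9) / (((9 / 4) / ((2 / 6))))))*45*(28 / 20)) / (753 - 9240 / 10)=-896/243 = -3.69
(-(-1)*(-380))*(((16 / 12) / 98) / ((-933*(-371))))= -760/50883021 = 0.00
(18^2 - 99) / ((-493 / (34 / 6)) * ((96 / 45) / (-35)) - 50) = -39375/7822 = -5.03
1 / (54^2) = 1/2916 = 0.00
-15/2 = -7.50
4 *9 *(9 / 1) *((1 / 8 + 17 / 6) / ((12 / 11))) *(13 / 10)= 91377/80 = 1142.21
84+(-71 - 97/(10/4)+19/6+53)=911/30 = 30.37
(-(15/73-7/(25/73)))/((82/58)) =1070912/74825 = 14.31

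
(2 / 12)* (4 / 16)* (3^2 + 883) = 223/6 = 37.17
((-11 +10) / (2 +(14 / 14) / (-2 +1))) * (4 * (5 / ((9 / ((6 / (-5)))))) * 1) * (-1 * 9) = -24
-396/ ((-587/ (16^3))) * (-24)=-38928384/587 = -66317.52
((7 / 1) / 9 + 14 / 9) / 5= 7/15 = 0.47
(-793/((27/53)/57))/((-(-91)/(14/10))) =-61427/45 = -1365.04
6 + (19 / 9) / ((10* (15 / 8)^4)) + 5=25098287/2278125 = 11.02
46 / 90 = 0.51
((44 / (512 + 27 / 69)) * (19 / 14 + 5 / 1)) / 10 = 22517/412475 = 0.05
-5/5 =-1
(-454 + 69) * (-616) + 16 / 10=1185808/5 = 237161.60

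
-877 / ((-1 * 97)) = 9.04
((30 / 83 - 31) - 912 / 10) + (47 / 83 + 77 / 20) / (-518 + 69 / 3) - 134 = -210229871/821700 = -255.85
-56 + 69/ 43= -2339/43 = -54.40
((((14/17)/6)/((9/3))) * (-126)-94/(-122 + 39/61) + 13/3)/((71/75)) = -6199625/8935421 = -0.69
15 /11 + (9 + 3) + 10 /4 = 349/22 = 15.86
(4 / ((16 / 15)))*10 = 75/2 = 37.50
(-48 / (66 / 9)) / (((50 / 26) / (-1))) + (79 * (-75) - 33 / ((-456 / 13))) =-247483403/41800 = -5920.66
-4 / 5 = -0.80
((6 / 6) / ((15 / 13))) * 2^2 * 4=208/15 = 13.87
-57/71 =-0.80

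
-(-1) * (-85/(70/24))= -204/7 = -29.14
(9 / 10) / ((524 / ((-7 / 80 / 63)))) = -1/419200 = 0.00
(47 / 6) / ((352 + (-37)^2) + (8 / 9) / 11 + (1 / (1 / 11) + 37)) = 1551/350278 = 0.00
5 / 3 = 1.67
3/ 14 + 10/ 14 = 13/14 = 0.93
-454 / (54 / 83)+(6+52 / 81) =-55985/81 = -691.17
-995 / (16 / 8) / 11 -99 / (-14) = -2938/77 = -38.16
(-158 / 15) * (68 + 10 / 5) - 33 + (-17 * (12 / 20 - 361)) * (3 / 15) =34127/75 = 455.03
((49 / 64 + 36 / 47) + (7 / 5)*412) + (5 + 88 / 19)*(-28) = 88199073/285760 = 308.65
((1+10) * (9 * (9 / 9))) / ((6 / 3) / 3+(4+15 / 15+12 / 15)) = 1485/97 = 15.31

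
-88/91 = -0.97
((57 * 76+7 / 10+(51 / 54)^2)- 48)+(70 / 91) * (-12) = 90060167/21060 = 4276.36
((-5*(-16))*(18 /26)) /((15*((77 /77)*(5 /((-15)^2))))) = 2160/13 = 166.15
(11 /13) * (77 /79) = 847/1027 = 0.82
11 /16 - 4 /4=-5/16 = -0.31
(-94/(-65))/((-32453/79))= -7426/2109445 = 0.00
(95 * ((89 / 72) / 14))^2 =71487025/1016064 = 70.36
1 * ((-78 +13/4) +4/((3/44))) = -193/12 = -16.08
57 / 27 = 19/9 = 2.11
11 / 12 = 0.92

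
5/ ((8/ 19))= 95/8 = 11.88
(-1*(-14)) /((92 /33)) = 5.02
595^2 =354025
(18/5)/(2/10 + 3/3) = 3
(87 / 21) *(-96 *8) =-22272/7 = -3181.71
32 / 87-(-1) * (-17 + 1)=-1360/87 = -15.63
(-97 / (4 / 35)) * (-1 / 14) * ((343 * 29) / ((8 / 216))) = 130255965/8 = 16281995.62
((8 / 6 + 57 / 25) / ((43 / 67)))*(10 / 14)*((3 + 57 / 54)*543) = 239908441/27090 = 8855.98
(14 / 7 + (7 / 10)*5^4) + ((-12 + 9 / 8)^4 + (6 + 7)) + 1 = 59147297/4096 = 14440.26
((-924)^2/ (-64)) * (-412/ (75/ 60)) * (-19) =-417709908/5 = -83541981.60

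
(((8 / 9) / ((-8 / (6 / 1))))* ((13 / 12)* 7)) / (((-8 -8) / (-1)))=-91/288 = -0.32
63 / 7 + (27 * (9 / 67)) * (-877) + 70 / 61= -12958298/4087 = -3170.61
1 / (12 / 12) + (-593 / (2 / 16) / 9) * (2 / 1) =-9479/9 = -1053.22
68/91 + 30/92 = 1.07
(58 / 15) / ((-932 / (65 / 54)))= -377/75492 = 0.00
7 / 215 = 0.03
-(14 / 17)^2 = -196/289 = -0.68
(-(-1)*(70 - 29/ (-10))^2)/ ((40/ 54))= 14348907/2000 = 7174.45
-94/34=-47/17 = -2.76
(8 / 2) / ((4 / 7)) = 7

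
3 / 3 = 1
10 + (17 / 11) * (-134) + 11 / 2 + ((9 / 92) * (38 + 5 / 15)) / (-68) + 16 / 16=-570413/2992 = -190.65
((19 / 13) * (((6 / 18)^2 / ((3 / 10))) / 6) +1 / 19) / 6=0.02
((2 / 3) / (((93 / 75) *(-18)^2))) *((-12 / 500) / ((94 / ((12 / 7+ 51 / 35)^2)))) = -1369/321268500 = 0.00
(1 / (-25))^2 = 1/625 = 0.00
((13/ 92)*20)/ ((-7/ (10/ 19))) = -650/3059 = -0.21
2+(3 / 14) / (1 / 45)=163/14 = 11.64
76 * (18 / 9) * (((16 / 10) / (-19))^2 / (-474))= -256/112575 = 0.00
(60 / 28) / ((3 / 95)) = 67.86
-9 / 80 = -0.11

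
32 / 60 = 8/15 = 0.53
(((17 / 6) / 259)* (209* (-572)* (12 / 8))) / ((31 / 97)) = -49283663/8029 = -6138.21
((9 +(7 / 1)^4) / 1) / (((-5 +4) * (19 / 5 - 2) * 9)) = -12050/81 = -148.77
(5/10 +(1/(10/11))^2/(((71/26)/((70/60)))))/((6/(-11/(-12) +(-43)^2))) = 313.54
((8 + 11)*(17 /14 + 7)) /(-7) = -2185/98 = -22.30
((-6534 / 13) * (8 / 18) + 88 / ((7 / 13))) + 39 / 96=-173409/2912 = -59.55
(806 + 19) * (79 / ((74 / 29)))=1890075/74 = 25541.55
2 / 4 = 1/2 = 0.50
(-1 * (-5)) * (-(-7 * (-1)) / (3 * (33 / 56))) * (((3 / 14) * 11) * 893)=-125020/3 = -41673.33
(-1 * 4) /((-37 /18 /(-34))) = -2448/37 = -66.16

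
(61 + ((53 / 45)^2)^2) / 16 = 129014303/32805000 = 3.93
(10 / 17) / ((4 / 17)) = 5/2 = 2.50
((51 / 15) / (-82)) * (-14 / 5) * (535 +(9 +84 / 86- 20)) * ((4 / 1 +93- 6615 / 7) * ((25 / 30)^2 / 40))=-71187109/79335 = -897.30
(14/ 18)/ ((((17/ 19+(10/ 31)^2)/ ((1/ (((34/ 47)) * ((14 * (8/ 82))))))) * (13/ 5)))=0.30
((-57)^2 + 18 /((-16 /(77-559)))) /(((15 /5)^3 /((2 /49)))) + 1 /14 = 853/147 = 5.80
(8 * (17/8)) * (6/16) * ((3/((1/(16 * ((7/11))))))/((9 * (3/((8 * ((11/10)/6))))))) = 476/45 = 10.58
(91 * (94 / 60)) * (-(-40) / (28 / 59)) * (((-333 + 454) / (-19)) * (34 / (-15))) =148305586/855 = 173456.83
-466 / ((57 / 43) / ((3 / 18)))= -58.59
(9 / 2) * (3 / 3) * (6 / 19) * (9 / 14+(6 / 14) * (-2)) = -0.30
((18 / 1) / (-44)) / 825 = -3/6050 = 0.00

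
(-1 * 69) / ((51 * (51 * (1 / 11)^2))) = -3.21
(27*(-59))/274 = -1593/274 = -5.81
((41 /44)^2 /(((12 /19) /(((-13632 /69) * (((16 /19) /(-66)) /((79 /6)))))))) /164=11644/7255281 = 0.00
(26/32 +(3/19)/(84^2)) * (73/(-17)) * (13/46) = -17229095/17473008 = -0.99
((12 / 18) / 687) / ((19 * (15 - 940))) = -2/36222075 = 0.00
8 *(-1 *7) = -56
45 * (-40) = -1800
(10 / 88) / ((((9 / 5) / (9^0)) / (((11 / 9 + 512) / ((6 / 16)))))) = 230950/2673 = 86.40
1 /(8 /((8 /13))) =1/13 = 0.08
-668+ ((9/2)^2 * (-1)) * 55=-7127/4 = -1781.75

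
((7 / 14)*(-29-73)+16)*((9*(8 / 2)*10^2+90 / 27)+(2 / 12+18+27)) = -127697.50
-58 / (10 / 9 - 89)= 522/791 = 0.66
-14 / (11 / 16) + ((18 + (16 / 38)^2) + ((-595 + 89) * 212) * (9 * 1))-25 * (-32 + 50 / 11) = -348279740/361 = -964763.82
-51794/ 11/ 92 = -25897/506 = -51.18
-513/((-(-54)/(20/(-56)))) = 95/28 = 3.39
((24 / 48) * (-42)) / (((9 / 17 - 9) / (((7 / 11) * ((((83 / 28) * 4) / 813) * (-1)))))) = -9877/429264 = -0.02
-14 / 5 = -2.80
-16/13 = -1.23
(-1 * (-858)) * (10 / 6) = 1430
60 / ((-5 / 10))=-120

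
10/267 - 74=-19748/267 = -73.96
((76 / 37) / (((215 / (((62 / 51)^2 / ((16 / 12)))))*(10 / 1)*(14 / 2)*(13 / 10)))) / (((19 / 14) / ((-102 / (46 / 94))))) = -722672/40435265 = -0.02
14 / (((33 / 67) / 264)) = 7504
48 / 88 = 6/11 = 0.55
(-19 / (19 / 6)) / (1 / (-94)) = 564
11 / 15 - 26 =-25.27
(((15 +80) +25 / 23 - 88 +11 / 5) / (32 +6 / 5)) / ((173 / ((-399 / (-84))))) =22477/2642056 = 0.01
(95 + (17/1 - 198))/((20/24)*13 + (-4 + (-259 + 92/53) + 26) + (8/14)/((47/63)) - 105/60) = 0.38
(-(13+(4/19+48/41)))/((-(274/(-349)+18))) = 3909847/4680232 = 0.84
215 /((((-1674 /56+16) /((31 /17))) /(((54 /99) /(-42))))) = 26660/72743 = 0.37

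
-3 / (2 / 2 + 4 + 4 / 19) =-19/33 = -0.58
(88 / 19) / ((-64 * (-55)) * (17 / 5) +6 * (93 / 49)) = 2156/5576405 = 0.00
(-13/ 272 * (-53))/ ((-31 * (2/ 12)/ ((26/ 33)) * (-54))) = 8957/1252152 = 0.01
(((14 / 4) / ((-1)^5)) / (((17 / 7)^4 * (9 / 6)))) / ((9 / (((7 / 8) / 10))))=-117649/180405360 = 0.00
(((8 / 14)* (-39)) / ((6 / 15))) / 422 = -195/1477 = -0.13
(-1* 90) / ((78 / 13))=-15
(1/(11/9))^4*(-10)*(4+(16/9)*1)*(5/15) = -126360/14641 = -8.63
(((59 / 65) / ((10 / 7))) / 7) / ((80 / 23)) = 1357/52000 = 0.03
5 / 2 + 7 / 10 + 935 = 4691/5 = 938.20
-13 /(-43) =13/43 = 0.30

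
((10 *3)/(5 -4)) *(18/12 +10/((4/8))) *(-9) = -5805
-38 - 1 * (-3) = -35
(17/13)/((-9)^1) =-17/117 = -0.15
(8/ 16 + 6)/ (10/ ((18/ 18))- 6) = 13/8 = 1.62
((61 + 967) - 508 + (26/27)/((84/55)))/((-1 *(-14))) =590395/15876 = 37.19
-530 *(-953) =505090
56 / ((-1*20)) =-14/5 = -2.80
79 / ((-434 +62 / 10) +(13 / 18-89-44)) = -7110/50407 = -0.14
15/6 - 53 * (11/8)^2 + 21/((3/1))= -5805/64 = -90.70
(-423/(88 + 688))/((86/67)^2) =-1898847/5739296 = -0.33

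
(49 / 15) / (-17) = -49/255 = -0.19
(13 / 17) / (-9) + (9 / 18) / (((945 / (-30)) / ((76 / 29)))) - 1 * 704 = -21869467/31059 = -704.13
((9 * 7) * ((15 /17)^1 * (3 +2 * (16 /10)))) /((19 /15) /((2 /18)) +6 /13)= 126945/4369 = 29.06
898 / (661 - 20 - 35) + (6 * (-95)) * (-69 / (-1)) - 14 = -11920783/303 = -39342.52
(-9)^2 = 81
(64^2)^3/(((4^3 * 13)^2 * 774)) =8388608/65403 = 128.26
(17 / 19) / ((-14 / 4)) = -34/133 = -0.26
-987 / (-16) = 987/16 = 61.69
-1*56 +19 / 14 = -765/14 = -54.64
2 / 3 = 0.67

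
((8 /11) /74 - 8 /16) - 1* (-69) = 55767/814 = 68.51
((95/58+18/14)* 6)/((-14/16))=-28488/1421 = -20.05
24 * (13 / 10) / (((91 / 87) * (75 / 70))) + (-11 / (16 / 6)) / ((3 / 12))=567/50 = 11.34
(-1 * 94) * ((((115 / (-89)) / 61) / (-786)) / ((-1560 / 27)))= 3243/73964696 = 0.00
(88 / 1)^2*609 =4716096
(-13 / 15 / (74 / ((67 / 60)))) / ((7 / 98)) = -6097/33300 = -0.18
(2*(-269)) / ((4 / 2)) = -269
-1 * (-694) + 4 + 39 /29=20281/29 = 699.34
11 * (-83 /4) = -913/4 = -228.25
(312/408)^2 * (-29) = -4901/289 = -16.96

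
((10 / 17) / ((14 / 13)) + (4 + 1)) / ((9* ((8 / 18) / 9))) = 1485/119 = 12.48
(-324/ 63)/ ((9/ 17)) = -68/7 = -9.71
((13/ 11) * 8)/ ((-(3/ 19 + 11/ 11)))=-988/121 = -8.17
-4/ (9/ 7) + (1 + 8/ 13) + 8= 761/117 = 6.50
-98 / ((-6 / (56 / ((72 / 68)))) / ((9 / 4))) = 5831/3 = 1943.67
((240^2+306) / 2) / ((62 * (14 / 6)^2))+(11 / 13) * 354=15217473/39494 = 385.31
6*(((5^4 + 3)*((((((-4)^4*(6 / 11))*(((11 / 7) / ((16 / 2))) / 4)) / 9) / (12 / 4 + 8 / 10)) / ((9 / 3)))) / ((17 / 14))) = 200960/969 = 207.39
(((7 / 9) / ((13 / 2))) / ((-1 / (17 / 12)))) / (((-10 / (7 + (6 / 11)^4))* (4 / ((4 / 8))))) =12350177/822238560 = 0.02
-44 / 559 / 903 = -44/504777 = 0.00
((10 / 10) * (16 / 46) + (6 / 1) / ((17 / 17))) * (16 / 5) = 2336/115 = 20.31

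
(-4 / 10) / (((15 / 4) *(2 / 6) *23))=-8/575 = -0.01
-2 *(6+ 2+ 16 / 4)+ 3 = -21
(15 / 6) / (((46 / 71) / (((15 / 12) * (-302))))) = -268025/184 = -1456.66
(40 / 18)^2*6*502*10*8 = 32128000/27 = 1189925.93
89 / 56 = 1.59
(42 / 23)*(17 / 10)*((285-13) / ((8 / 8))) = 97104/115 = 844.38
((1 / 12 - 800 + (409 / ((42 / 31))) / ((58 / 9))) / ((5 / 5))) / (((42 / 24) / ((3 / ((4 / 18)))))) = -8255187/1421 = -5809.42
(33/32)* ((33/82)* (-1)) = -1089/2624 = -0.42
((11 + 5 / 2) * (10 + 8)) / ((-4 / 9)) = -2187/4 = -546.75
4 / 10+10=52/5 = 10.40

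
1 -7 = -6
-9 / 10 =-0.90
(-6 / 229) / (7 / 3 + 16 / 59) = -1062/105569 = -0.01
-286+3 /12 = -1143/4 = -285.75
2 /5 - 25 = -123/5 = -24.60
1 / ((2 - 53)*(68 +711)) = -1/39729 = 0.00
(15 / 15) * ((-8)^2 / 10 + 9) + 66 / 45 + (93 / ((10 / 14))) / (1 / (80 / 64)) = 10777/60 = 179.62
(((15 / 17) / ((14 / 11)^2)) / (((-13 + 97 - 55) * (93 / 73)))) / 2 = 44165/5990936 = 0.01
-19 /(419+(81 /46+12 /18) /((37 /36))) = -16169/358579 = -0.05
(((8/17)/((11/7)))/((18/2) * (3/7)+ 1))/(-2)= -98/3179 = -0.03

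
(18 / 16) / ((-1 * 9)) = -1/8 = -0.12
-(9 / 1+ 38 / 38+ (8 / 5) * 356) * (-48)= 139104/5 = 27820.80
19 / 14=1.36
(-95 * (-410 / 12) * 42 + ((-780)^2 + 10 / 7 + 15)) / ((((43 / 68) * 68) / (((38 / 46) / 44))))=49525305/152306 = 325.17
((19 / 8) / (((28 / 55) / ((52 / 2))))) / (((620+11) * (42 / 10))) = 67925/1484112 = 0.05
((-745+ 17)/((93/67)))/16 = -32.78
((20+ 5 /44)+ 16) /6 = 1589/264 = 6.02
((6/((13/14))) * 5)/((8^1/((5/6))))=175/52 = 3.37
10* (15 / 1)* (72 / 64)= 675/4 = 168.75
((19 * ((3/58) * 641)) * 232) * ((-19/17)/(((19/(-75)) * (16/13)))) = 35623575/68 = 523876.10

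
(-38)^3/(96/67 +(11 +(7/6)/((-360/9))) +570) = -882341760/9365051 = -94.22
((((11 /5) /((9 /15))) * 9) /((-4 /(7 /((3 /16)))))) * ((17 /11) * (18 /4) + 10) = -5222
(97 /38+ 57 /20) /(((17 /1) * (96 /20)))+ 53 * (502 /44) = 206272295/341088 = 604.75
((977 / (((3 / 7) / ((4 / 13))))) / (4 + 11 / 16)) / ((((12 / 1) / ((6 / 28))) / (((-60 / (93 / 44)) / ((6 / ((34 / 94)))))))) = -11692736/2557035 = -4.57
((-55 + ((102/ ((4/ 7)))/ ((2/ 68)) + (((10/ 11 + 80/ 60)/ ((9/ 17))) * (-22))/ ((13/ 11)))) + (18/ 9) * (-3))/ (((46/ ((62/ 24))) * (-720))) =-701251/1516320 = -0.46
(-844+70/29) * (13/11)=-994.60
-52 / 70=-0.74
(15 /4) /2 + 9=87/8 = 10.88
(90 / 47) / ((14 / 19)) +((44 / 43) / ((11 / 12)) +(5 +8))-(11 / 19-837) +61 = 914.14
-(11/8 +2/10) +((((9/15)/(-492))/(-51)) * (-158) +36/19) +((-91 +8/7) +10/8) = -982161727/11124120 = -88.29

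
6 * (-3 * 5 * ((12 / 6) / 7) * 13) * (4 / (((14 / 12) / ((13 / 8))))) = -91260/49 = -1862.45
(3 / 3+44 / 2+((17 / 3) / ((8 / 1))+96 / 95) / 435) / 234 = 22815319/232081200 = 0.10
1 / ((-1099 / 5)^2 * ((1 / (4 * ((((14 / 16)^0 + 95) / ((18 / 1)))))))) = 1600/3623403 = 0.00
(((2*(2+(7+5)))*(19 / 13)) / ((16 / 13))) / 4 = 133/16 = 8.31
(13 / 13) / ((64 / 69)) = 69/64 = 1.08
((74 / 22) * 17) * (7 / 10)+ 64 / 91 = 407713/10010 = 40.73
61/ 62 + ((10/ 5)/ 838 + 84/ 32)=375253/103912 = 3.61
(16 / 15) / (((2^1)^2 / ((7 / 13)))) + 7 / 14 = 251/390 = 0.64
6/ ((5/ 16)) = 96/5 = 19.20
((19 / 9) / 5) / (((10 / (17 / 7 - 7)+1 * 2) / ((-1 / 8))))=0.28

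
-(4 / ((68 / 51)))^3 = -27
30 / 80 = 3/8 = 0.38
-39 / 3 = -13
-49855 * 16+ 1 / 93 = -74184239/93 = -797679.99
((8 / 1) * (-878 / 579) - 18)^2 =907.89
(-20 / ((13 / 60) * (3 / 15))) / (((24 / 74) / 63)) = -1165500/13 = -89653.85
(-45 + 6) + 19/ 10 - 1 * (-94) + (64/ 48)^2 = 5281/90 = 58.68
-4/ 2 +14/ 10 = -3/5 = -0.60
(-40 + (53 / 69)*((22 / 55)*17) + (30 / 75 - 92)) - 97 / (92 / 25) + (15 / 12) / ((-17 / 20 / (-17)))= -35255/276 = -127.74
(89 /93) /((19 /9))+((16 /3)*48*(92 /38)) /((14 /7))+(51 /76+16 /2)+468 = 1854217/2356 = 787.02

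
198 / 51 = 66/17 = 3.88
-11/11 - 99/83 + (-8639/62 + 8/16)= -362874/2573 = -141.03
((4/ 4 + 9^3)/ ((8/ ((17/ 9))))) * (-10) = -31025/18 = -1723.61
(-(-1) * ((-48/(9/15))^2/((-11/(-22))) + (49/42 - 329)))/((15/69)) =1721159/30 = 57371.97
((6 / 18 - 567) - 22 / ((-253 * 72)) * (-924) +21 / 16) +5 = -206621/368 = -561.47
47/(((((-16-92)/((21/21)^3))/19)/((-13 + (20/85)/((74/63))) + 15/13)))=21259651/220779 = 96.29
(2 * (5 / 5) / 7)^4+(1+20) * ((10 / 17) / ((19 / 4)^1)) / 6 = 341308/775523 = 0.44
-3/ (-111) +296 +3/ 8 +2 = 88327/296 = 298.40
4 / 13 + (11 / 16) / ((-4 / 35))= -4749/832 = -5.71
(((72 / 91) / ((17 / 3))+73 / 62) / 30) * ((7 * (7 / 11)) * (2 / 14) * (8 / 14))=126323/7912905 = 0.02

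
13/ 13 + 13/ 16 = 29/16 = 1.81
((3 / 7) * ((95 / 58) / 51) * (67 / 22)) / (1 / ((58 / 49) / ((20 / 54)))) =34371/256564 = 0.13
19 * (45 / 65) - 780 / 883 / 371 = 56008263/4258709 = 13.15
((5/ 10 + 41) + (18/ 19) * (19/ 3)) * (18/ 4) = 855/4 = 213.75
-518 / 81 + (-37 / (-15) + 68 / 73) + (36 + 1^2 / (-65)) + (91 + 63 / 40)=386075251/3074760 = 125.56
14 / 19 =0.74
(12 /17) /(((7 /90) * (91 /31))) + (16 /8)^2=76796/10829 = 7.09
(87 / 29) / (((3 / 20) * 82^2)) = 5/1681 = 0.00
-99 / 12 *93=-3069/4 = -767.25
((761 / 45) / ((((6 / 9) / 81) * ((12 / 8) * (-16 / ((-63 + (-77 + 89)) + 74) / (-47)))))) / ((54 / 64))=1645282/15 = 109685.47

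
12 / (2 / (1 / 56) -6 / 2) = 0.11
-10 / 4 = -5/2 = -2.50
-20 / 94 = -10/47 = -0.21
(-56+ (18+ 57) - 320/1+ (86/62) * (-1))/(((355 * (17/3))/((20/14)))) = -56244/261919 = -0.21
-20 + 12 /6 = -18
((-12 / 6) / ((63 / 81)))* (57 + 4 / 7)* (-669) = 4852926/49 = 99039.31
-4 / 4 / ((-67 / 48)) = 48/67 = 0.72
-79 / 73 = -1.08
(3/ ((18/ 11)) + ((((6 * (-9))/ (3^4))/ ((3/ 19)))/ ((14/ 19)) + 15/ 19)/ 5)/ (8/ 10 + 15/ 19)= 67/126 = 0.53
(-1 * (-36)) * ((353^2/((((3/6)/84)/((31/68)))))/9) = 648963672/17 = 38174333.65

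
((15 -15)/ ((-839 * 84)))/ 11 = 0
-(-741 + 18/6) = 738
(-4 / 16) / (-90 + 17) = 1/292 = 0.00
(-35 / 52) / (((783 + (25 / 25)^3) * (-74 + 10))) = 5/372736 = 0.00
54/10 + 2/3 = 91/15 = 6.07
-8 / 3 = -2.67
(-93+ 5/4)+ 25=-267/4 = -66.75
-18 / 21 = -6/7 = -0.86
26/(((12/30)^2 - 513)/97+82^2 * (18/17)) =1071850/293284643 = 0.00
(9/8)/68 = 0.02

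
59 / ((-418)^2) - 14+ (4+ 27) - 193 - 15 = -33372225/174724 = -191.00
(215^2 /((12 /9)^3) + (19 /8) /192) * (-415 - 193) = -569122561/48 = -11856720.02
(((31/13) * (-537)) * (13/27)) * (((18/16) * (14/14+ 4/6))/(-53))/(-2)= -27745/2544 = -10.91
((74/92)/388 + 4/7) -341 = -340.43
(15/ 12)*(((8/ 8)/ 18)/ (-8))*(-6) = 5/96 = 0.05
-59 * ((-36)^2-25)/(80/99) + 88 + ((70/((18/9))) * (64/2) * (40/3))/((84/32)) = -62655839/720 = -87022.00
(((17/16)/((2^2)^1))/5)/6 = 17/1920 = 0.01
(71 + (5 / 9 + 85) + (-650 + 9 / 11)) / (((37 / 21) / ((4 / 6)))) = -682780/3663 = -186.40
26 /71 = 0.37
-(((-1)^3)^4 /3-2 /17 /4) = -31/102 = -0.30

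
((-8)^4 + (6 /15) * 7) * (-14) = -286916/5 = -57383.20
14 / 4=7/2 = 3.50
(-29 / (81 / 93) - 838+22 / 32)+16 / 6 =-374951/432 = -867.94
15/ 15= 1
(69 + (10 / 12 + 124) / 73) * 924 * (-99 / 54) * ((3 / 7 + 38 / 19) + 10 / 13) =-363506627/949 = -383041.76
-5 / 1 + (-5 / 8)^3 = -2685/512 = -5.24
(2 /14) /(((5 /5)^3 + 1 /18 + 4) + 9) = 18/1771 = 0.01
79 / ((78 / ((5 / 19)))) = 395/1482 = 0.27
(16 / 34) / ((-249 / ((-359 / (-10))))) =-1436/21165 = -0.07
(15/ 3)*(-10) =-50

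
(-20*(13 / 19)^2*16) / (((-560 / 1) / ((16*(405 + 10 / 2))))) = 4434560/2527 = 1754.87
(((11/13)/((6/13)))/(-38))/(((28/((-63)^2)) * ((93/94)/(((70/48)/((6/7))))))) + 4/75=-66197557/5654400 = -11.71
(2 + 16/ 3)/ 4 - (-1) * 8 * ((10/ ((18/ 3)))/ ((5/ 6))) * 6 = 587/6 = 97.83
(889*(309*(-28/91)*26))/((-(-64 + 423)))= 2197608/359 = 6121.47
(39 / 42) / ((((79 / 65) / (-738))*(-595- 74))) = 0.84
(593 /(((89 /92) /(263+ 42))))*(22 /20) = 205657.73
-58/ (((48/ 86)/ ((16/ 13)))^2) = -428968/1521 = -282.03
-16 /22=-8/11 = -0.73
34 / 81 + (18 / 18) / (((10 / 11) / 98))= 43829/405 = 108.22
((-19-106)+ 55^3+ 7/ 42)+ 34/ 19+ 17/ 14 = 66335015/399 = 166253.17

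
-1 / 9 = -0.11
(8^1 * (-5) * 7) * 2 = -560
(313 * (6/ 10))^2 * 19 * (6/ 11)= 100516194/275 = 365513.43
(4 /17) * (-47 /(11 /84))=-84.45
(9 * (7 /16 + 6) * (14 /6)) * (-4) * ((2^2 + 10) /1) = -15141/2 = -7570.50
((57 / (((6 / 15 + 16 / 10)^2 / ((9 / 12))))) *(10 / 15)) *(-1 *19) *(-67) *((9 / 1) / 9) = 9070.12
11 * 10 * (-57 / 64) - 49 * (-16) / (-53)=-191243/1696 = -112.76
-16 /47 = -0.34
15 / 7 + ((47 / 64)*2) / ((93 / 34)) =2.68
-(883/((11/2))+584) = -8190/11 = -744.55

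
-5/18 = -0.28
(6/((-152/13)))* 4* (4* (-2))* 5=1560/19 = 82.11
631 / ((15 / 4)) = 2524/15 = 168.27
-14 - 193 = -207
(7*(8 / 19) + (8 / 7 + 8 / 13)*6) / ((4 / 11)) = 64174/1729 = 37.12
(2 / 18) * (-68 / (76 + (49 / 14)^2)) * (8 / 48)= -136/9531 = -0.01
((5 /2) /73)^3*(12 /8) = 375/6224272 = 0.00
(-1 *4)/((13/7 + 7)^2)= -49/961 = -0.05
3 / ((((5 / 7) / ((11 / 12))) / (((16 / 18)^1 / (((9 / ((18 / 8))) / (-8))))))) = -308/45 = -6.84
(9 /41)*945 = 8505/41 = 207.44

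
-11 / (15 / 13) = -143/15 = -9.53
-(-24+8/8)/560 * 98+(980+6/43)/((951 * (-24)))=19540589/4907160 = 3.98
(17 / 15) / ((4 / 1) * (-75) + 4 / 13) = -221/58440 = 0.00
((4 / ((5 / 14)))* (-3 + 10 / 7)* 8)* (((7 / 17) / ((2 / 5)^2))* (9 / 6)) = -9240/17 = -543.53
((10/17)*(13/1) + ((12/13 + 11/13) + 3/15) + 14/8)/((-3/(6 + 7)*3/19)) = -954541/3060 = -311.94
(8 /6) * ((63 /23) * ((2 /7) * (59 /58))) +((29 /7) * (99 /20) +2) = 2200837/93380 = 23.57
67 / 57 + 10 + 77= 5026/57 = 88.18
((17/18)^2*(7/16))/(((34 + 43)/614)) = 3.11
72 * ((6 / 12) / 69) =12/23 = 0.52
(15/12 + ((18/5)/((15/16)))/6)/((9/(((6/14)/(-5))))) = -9/500 = -0.02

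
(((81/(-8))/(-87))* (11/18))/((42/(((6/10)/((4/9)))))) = 297/129920 = 0.00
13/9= 1.44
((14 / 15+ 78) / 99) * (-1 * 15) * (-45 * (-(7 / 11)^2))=-290080/1331 = -217.94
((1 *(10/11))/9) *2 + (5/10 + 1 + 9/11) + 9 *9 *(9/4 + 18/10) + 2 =658489/1980 = 332.57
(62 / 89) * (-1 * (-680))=42160/89 = 473.71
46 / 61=0.75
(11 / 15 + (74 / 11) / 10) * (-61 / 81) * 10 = -28304/2673 = -10.59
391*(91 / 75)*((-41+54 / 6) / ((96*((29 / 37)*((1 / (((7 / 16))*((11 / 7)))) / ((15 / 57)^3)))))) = -72407335/28643184 = -2.53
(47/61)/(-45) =-47/2745 = -0.02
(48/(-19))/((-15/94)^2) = -141376/1425 = -99.21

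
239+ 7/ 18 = 4309/18 = 239.39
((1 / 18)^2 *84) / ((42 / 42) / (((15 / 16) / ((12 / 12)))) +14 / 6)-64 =-29341/459 = -63.92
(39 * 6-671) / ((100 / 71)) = -31027/100 = -310.27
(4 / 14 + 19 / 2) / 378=0.03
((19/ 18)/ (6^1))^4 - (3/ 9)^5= -429551/136048896 = 0.00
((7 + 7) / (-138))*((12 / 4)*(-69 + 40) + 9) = 182/23 = 7.91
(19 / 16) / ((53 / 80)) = 95/53 = 1.79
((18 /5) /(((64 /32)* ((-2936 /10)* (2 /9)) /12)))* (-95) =31.45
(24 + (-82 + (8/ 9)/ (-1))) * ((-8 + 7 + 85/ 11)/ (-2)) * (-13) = -254930/99 = -2575.05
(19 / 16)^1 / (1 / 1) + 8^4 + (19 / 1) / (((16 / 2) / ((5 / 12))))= 393425/96 = 4098.18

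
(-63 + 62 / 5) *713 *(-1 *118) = 21285902/5 = 4257180.40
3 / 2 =1.50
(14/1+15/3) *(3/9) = 19/3 = 6.33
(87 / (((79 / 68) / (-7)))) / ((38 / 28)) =-579768/1501 = -386.25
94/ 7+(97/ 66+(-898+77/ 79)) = -32195873/36498 = -882.13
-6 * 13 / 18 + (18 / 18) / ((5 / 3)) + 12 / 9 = -12/5 = -2.40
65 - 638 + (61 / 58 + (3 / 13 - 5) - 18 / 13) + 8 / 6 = -1304651/2262 = -576.77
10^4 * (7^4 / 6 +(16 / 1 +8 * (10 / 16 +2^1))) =13115000/3 = 4371666.67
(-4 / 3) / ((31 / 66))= -88/31 = -2.84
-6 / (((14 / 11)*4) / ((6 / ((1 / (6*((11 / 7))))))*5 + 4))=-16566/49 = -338.08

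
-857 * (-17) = 14569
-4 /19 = -0.21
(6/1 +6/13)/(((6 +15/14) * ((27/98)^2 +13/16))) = 15059072/14641341 = 1.03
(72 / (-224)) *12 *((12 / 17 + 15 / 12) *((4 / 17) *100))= -177.51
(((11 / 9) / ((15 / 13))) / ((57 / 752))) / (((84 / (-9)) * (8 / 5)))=-6721/7182 = -0.94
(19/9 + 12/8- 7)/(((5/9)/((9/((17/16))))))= -4392/85 = -51.67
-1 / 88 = -0.01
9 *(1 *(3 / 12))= 9/4 = 2.25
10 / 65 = 2/13 = 0.15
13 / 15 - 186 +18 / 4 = -5419/30 = -180.63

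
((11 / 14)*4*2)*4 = 176/7 = 25.14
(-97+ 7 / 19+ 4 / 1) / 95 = -352/361 = -0.98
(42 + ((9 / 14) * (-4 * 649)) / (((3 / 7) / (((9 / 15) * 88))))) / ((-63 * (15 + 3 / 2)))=685204/3465 = 197.75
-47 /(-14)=47/14 = 3.36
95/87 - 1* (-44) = 3923/87 = 45.09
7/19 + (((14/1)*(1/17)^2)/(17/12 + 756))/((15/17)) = 0.37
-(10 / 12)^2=-25/36 = -0.69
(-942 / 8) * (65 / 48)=-10205/64 = -159.45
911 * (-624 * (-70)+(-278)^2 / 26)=552505102/13 = 42500392.46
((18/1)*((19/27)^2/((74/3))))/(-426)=-361/425574 = 0.00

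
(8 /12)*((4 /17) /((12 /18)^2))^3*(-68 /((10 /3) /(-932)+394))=-2717712/159183223 = -0.02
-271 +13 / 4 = -1071/4 = -267.75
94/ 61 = 1.54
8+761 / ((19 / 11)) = 448.58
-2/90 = -1/45 = -0.02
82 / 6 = 41/3 = 13.67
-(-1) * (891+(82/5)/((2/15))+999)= 2013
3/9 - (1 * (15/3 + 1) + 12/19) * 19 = -377/3 = -125.67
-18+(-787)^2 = 619351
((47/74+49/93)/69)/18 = 7997/8547444 = 0.00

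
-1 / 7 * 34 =-34/7 = -4.86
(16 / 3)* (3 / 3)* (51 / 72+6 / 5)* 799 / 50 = 162.64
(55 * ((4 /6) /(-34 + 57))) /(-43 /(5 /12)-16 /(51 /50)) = -425/31694 = -0.01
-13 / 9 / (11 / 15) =-65/33 = -1.97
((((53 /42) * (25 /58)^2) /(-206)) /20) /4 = -6625/465685248 = 0.00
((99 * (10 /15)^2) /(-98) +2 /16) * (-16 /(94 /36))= 4572/2303 = 1.99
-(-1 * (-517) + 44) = -561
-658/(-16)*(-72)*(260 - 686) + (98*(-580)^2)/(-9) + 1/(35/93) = -756514573/315 = -2401633.57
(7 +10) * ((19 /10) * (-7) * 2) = -2261/5 = -452.20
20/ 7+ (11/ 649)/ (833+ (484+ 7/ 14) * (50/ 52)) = 79698744/27894433 = 2.86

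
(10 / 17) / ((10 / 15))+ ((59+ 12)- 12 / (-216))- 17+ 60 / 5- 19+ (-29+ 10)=8855/306 = 28.94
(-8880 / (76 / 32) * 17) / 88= -150960/209 = -722.30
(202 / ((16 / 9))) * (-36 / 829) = -8181/1658 = -4.93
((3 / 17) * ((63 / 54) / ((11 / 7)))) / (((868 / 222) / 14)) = 5439/11594 = 0.47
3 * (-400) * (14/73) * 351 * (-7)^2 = -288943200/73 = -3958126.03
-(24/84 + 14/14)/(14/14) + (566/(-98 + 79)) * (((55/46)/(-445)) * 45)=630558/272251 = 2.32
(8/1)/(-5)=-1.60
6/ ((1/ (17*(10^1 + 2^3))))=1836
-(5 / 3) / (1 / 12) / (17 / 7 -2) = -140/3 = -46.67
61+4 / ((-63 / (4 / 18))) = 34579/567 = 60.99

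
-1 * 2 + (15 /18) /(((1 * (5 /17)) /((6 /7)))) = 3/7 = 0.43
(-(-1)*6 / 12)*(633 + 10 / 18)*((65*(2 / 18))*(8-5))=185315/27 = 6863.52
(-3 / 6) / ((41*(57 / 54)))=-9/779 = -0.01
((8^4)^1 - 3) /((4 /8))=8186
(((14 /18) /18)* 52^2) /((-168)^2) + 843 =34414801/40824 = 843.00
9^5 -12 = 59037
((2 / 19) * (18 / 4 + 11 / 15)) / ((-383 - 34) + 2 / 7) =-1099/831345 = 0.00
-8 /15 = -0.53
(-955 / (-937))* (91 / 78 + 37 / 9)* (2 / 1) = 90725/8433 = 10.76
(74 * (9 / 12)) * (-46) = -2553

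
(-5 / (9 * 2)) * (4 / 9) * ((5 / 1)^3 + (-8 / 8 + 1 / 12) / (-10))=-15.44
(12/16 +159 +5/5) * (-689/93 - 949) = -28596139/186 = -153742.68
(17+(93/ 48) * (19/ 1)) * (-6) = -2583/8 = -322.88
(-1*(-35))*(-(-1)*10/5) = 70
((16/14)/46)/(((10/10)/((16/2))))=0.20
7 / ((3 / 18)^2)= 252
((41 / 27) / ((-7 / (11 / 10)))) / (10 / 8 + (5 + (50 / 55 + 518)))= -9922/21836115 = 0.00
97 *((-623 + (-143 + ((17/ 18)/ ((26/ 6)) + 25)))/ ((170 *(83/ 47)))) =-263423579/1100580 = -239.35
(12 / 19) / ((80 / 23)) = 0.18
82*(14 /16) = 287/4 = 71.75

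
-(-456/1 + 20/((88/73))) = 9667/22 = 439.41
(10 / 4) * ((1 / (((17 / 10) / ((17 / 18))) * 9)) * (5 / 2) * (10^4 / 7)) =312500/567 = 551.15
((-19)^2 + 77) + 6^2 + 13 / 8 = 3805/8 = 475.62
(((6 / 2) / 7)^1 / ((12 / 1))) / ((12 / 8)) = 1/42 = 0.02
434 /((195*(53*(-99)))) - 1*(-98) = 100269736/1023165 = 98.00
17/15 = 1.13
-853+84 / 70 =-4259/5 = -851.80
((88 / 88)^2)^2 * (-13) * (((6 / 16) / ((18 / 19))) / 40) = -0.13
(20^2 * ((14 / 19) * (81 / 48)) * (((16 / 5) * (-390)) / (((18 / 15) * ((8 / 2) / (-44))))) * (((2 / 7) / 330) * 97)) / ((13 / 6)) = 220547.37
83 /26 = 3.19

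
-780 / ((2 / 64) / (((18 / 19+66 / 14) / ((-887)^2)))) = -0.18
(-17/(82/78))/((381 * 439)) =-221/2285873 = 0.00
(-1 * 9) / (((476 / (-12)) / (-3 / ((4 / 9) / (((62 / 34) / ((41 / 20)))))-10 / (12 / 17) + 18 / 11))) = -7673661/1824746 = -4.21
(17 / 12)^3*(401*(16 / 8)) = 1970113/864 = 2280.22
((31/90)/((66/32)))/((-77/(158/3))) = -39184/343035 = -0.11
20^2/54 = 200/27 = 7.41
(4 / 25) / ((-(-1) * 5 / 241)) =964/125 = 7.71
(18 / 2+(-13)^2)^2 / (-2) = -15842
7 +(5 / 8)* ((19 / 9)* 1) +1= 671/72 = 9.32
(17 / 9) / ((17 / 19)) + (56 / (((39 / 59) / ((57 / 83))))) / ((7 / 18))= 151.72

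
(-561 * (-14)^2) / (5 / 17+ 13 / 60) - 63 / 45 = -560779247/2605 = -215270.34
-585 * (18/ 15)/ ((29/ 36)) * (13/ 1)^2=-4270968/29 = -147274.76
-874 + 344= -530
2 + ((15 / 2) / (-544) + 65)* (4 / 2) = 71793/544 = 131.97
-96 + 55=-41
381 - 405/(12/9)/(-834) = 424077/1112 = 381.36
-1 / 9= -0.11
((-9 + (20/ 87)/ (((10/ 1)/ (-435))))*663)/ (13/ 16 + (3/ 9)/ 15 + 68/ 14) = -63488880/28687 = -2213.16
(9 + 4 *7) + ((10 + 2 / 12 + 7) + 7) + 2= 379/6 = 63.17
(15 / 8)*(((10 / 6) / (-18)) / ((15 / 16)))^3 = -320/177147 = 0.00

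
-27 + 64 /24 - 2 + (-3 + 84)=164/3 = 54.67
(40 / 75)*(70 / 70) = 8/15 = 0.53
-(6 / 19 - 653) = 12401/19 = 652.68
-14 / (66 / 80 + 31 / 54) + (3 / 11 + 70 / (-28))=-406679/33242 = -12.23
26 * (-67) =-1742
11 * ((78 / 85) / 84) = 0.12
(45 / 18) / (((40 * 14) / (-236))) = -59/56 = -1.05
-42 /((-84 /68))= 34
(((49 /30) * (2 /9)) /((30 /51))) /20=0.03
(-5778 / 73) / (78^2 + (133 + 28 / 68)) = -0.01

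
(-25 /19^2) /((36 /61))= -1525/12996 = -0.12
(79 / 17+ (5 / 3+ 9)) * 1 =781/51 = 15.31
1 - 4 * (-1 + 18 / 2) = -31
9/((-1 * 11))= -9/11 = -0.82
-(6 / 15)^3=-8/125 = -0.06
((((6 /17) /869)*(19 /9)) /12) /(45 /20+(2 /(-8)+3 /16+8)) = 152/21671991 = 0.00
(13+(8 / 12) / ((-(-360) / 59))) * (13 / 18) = 92027/9720 = 9.47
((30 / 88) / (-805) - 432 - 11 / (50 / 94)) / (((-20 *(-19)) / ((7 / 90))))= -80169703/865260000 = -0.09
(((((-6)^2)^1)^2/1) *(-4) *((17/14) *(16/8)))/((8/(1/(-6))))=1836/7 = 262.29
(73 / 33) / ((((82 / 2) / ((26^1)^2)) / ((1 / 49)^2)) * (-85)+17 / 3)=-49348/276000593 = 0.00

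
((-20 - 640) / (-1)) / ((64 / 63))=10395/16 = 649.69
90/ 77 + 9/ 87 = 2841/2233 = 1.27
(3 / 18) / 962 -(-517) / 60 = 41447/4810 = 8.62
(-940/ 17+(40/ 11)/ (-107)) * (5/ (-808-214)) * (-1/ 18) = -461275/30673797 = -0.02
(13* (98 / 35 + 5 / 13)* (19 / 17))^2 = 15468489/7225 = 2140.97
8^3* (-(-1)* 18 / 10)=4608/5 = 921.60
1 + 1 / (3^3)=28/27 = 1.04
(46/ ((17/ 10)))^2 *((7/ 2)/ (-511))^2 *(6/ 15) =21160/1540081 = 0.01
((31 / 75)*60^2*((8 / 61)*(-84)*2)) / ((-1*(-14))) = -142848/61 = -2341.77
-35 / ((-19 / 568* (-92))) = -4970/437 = -11.37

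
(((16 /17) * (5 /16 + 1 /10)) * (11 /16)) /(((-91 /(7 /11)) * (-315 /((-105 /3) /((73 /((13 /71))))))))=-11/21146640 = 0.00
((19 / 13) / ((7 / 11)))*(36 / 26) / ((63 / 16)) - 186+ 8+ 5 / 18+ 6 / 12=-13148003/74529 = -176.41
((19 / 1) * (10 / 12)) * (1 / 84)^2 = 95/42336 = 0.00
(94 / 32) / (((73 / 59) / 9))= 24957/1168 = 21.37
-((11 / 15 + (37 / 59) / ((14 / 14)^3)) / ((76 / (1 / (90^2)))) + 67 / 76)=-30018169/34050375 = -0.88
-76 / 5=-15.20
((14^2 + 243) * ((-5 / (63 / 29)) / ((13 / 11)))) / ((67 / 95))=-66519475/54873 = -1212.24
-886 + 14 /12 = -5309/6 = -884.83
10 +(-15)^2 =235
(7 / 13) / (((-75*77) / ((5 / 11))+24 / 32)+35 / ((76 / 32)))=-532/12537239 = 0.00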